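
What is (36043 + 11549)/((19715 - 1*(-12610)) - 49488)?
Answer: -5288/1907 ≈ -2.7729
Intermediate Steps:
(36043 + 11549)/((19715 - 1*(-12610)) - 49488) = 47592/((19715 + 12610) - 49488) = 47592/(32325 - 49488) = 47592/(-17163) = 47592*(-1/17163) = -5288/1907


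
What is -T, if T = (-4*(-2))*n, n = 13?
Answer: -104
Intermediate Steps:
T = 104 (T = -4*(-2)*13 = 8*13 = 104)
-T = -1*104 = -104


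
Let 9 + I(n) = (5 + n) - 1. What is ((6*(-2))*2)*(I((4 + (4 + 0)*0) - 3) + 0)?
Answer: 96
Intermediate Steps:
I(n) = -5 + n (I(n) = -9 + ((5 + n) - 1) = -9 + (4 + n) = -5 + n)
((6*(-2))*2)*(I((4 + (4 + 0)*0) - 3) + 0) = ((6*(-2))*2)*((-5 + ((4 + (4 + 0)*0) - 3)) + 0) = (-12*2)*((-5 + ((4 + 4*0) - 3)) + 0) = -24*((-5 + ((4 + 0) - 3)) + 0) = -24*((-5 + (4 - 3)) + 0) = -24*((-5 + 1) + 0) = -24*(-4 + 0) = -24*(-4) = 96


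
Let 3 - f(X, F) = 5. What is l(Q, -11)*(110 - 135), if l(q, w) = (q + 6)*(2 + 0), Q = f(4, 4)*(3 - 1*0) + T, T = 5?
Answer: -250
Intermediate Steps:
f(X, F) = -2 (f(X, F) = 3 - 1*5 = 3 - 5 = -2)
Q = -1 (Q = -2*(3 - 1*0) + 5 = -2*(3 + 0) + 5 = -2*3 + 5 = -6 + 5 = -1)
l(q, w) = 12 + 2*q (l(q, w) = (6 + q)*2 = 12 + 2*q)
l(Q, -11)*(110 - 135) = (12 + 2*(-1))*(110 - 135) = (12 - 2)*(-25) = 10*(-25) = -250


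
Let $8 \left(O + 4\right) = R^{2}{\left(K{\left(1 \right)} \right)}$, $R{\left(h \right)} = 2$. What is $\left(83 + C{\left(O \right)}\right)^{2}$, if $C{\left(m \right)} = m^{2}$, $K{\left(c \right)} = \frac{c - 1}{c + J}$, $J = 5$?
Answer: $\frac{145161}{16} \approx 9072.6$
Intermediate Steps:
$K{\left(c \right)} = \frac{-1 + c}{5 + c}$ ($K{\left(c \right)} = \frac{c - 1}{c + 5} = \frac{-1 + c}{5 + c}$)
$O = - \frac{7}{2}$ ($O = -4 + \frac{2^{2}}{8} = -4 + \frac{1}{8} \cdot 4 = -4 + \frac{1}{2} = - \frac{7}{2} \approx -3.5$)
$\left(83 + C{\left(O \right)}\right)^{2} = \left(83 + \left(- \frac{7}{2}\right)^{2}\right)^{2} = \left(83 + \frac{49}{4}\right)^{2} = \left(\frac{381}{4}\right)^{2} = \frac{145161}{16}$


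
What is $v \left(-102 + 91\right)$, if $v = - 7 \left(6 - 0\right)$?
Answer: $462$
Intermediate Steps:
$v = -42$ ($v = - 7 \left(6 + 0\right) = \left(-7\right) 6 = -42$)
$v \left(-102 + 91\right) = - 42 \left(-102 + 91\right) = \left(-42\right) \left(-11\right) = 462$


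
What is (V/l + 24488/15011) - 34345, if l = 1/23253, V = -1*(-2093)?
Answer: 730047760512/15011 ≈ 4.8634e+7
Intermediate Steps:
V = 2093
l = 1/23253 ≈ 4.3005e-5
(V/l + 24488/15011) - 34345 = (2093/(1/23253) + 24488/15011) - 34345 = (2093*23253 + 24488*(1/15011)) - 34345 = (48668529 + 24488/15011) - 34345 = 730563313307/15011 - 34345 = 730047760512/15011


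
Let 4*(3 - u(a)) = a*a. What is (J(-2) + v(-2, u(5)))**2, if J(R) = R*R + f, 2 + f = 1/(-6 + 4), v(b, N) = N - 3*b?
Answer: 289/16 ≈ 18.063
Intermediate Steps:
u(a) = 3 - a**2/4 (u(a) = 3 - a*a/4 = 3 - a**2/4)
f = -5/2 (f = -2 + 1/(-6 + 4) = -2 + 1/(-2) = -2 - 1/2 = -5/2 ≈ -2.5000)
J(R) = -5/2 + R**2 (J(R) = R*R - 5/2 = R**2 - 5/2 = -5/2 + R**2)
(J(-2) + v(-2, u(5)))**2 = ((-5/2 + (-2)**2) + ((3 - 1/4*5**2) - 3*(-2)))**2 = ((-5/2 + 4) + ((3 - 1/4*25) + 6))**2 = (3/2 + ((3 - 25/4) + 6))**2 = (3/2 + (-13/4 + 6))**2 = (3/2 + 11/4)**2 = (17/4)**2 = 289/16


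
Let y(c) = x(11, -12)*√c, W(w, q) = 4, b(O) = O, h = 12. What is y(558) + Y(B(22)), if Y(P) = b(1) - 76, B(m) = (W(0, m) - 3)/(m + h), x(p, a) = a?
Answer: -75 - 36*√62 ≈ -358.46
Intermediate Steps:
y(c) = -12*√c
B(m) = 1/(12 + m) (B(m) = (4 - 3)/(m + 12) = 1/(12 + m))
Y(P) = -75 (Y(P) = 1 - 76 = -75)
y(558) + Y(B(22)) = -36*√62 - 75 = -75 - 36*√62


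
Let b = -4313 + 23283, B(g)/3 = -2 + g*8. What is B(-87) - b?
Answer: -21064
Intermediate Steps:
B(g) = -6 + 24*g (B(g) = 3*(-2 + g*8) = 3*(-2 + 8*g) = -6 + 24*g)
b = 18970
B(-87) - b = (-6 + 24*(-87)) - 1*18970 = (-6 - 2088) - 18970 = -2094 - 18970 = -21064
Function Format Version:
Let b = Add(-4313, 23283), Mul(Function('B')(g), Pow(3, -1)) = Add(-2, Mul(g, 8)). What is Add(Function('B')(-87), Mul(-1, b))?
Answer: -21064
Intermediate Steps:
Function('B')(g) = Add(-6, Mul(24, g)) (Function('B')(g) = Mul(3, Add(-2, Mul(g, 8))) = Mul(3, Add(-2, Mul(8, g))) = Add(-6, Mul(24, g)))
b = 18970
Add(Function('B')(-87), Mul(-1, b)) = Add(Add(-6, Mul(24, -87)), Mul(-1, 18970)) = Add(Add(-6, -2088), -18970) = Add(-2094, -18970) = -21064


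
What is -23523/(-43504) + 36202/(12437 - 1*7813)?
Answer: 105231385/12572656 ≈ 8.3699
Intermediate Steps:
-23523/(-43504) + 36202/(12437 - 1*7813) = -23523*(-1/43504) + 36202/(12437 - 7813) = 23523/43504 + 36202/4624 = 23523/43504 + 36202*(1/4624) = 23523/43504 + 18101/2312 = 105231385/12572656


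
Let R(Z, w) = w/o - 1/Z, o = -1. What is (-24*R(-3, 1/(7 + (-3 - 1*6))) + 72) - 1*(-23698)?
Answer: 23750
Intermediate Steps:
R(Z, w) = -w - 1/Z (R(Z, w) = w/(-1) - 1/Z = w*(-1) - 1/Z = -w - 1/Z)
(-24*R(-3, 1/(7 + (-3 - 1*6))) + 72) - 1*(-23698) = (-24*(-1/(7 + (-3 - 1*6)) - 1/(-3)) + 72) - 1*(-23698) = (-24*(-1/(7 + (-3 - 6)) - 1*(-⅓)) + 72) + 23698 = (-24*(-1/(7 - 9) + ⅓) + 72) + 23698 = (-24*(-1/(-2) + ⅓) + 72) + 23698 = (-24*(-1*(-½) + ⅓) + 72) + 23698 = (-24*(½ + ⅓) + 72) + 23698 = (-24*⅚ + 72) + 23698 = (-20 + 72) + 23698 = 52 + 23698 = 23750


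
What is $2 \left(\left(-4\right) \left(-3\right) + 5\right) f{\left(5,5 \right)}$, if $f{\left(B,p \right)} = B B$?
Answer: $850$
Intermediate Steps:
$f{\left(B,p \right)} = B^{2}$
$2 \left(\left(-4\right) \left(-3\right) + 5\right) f{\left(5,5 \right)} = 2 \left(\left(-4\right) \left(-3\right) + 5\right) 5^{2} = 2 \left(12 + 5\right) 25 = 2 \cdot 17 \cdot 25 = 34 \cdot 25 = 850$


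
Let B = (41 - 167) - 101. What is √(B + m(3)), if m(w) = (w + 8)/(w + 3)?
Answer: I*√8106/6 ≈ 15.006*I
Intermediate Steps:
B = -227 (B = -126 - 101 = -227)
m(w) = (8 + w)/(3 + w)
√(B + m(3)) = √(-227 + (8 + 3)/(3 + 3)) = √(-227 + 11/6) = √(-1351/6) = I*√8106/6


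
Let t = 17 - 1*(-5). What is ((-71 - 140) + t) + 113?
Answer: -76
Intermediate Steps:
t = 22 (t = 17 + 5 = 22)
((-71 - 140) + t) + 113 = ((-71 - 140) + 22) + 113 = (-211 + 22) + 113 = -189 + 113 = -76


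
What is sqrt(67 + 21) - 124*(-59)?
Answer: 7316 + 2*sqrt(22) ≈ 7325.4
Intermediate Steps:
sqrt(67 + 21) - 124*(-59) = sqrt(88) + 7316 = 2*sqrt(22) + 7316 = 7316 + 2*sqrt(22)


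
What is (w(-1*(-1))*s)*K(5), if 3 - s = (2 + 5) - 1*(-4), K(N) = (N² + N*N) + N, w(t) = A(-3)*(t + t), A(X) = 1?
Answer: -880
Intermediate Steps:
w(t) = 2*t (w(t) = 1*(t + t) = 1*(2*t) = 2*t)
K(N) = N + 2*N² (K(N) = (N² + N²) + N = 2*N² + N = N + 2*N²)
s = -8 (s = 3 - ((2 + 5) - 1*(-4)) = 3 - (7 + 4) = 3 - 1*11 = 3 - 11 = -8)
(w(-1*(-1))*s)*K(5) = ((2*(-1*(-1)))*(-8))*(5*(1 + 2*5)) = ((2*1)*(-8))*(5*(1 + 10)) = (2*(-8))*(5*11) = -16*55 = -880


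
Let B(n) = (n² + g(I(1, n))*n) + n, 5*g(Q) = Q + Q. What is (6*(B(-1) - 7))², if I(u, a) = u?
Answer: 49284/25 ≈ 1971.4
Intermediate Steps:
g(Q) = 2*Q/5 (g(Q) = (Q + Q)/5 = (2*Q)/5 = 2*Q/5)
B(n) = n² + 7*n/5 (B(n) = (n² + ((⅖)*1)*n) + n = (n² + 2*n/5) + n = n² + 7*n/5)
(6*(B(-1) - 7))² = (6*((⅕)*(-1)*(7 + 5*(-1)) - 7))² = (6*((⅕)*(-1)*(7 - 5) - 7))² = (6*((⅕)*(-1)*2 - 7))² = (6*(-⅖ - 7))² = (6*(-37/5))² = (-222/5)² = 49284/25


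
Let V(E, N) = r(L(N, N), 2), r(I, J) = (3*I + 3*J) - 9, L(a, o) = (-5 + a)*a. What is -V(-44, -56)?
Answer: -10245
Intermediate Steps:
L(a, o) = a*(-5 + a)
r(I, J) = -9 + 3*I + 3*J
V(E, N) = -3 + 3*N*(-5 + N) (V(E, N) = -9 + 3*(N*(-5 + N)) + 3*2 = -9 + 3*N*(-5 + N) + 6 = -3 + 3*N*(-5 + N))
-V(-44, -56) = -(-3 + 3*(-56)*(-5 - 56)) = -(-3 + 3*(-56)*(-61)) = -(-3 + 10248) = -1*10245 = -10245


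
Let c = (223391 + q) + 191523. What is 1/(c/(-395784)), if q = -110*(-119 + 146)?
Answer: -49473/51493 ≈ -0.96077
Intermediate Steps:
q = -2970 (q = -110*27 = -2970)
c = 411944 (c = (223391 - 2970) + 191523 = 220421 + 191523 = 411944)
1/(c/(-395784)) = 1/(411944/(-395784)) = 1/(411944*(-1/395784)) = 1/(-51493/49473) = -49473/51493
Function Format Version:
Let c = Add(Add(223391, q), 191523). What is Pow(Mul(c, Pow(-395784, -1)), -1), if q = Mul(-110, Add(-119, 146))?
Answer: Rational(-49473, 51493) ≈ -0.96077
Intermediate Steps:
q = -2970 (q = Mul(-110, 27) = -2970)
c = 411944 (c = Add(Add(223391, -2970), 191523) = Add(220421, 191523) = 411944)
Pow(Mul(c, Pow(-395784, -1)), -1) = Pow(Mul(411944, Pow(-395784, -1)), -1) = Pow(Mul(411944, Rational(-1, 395784)), -1) = Pow(Rational(-51493, 49473), -1) = Rational(-49473, 51493)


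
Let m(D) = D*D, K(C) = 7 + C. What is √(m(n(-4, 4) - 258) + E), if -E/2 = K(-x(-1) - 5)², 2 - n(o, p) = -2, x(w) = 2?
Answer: 254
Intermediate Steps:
n(o, p) = 4 (n(o, p) = 2 - 1*(-2) = 2 + 2 = 4)
E = 0 (E = -2*(7 + (-1*2 - 5))² = -2*(7 + (-2 - 5))² = -2*(7 - 7)² = -2*0² = -2*0 = 0)
m(D) = D²
√(m(n(-4, 4) - 258) + E) = √((4 - 258)² + 0) = √((-254)² + 0) = √(64516 + 0) = √64516 = 254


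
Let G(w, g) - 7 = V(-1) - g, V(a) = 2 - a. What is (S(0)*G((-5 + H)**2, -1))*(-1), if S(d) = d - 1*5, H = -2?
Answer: 55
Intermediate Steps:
S(d) = -5 + d (S(d) = d - 5 = -5 + d)
G(w, g) = 10 - g (G(w, g) = 7 + ((2 - 1*(-1)) - g) = 7 + ((2 + 1) - g) = 7 + (3 - g) = 10 - g)
(S(0)*G((-5 + H)**2, -1))*(-1) = ((-5 + 0)*(10 - 1*(-1)))*(-1) = -5*(10 + 1)*(-1) = -5*11*(-1) = -55*(-1) = 55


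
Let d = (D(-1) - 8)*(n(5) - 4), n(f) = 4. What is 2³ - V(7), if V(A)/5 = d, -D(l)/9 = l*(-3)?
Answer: 8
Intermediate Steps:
D(l) = 27*l (D(l) = -9*l*(-3) = -(-27)*l = 27*l)
d = 0 (d = (27*(-1) - 8)*(4 - 4) = (-27 - 8)*0 = -35*0 = 0)
V(A) = 0 (V(A) = 5*0 = 0)
2³ - V(7) = 2³ - 1*0 = 8 + 0 = 8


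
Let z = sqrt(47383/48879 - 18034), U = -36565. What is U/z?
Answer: 109695*I*sqrt(4787081647793)/881436503 ≈ 272.29*I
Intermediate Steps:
z = I*sqrt(4787081647793)/16293 (z = sqrt(47383*(1/48879) - 18034) = sqrt(47383/48879 - 18034) = sqrt(-881436503/48879) = I*sqrt(4787081647793)/16293 ≈ 134.29*I)
U/z = -36565*(-3*I*sqrt(4787081647793)/881436503) = -(-109695)*I*sqrt(4787081647793)/881436503 = 109695*I*sqrt(4787081647793)/881436503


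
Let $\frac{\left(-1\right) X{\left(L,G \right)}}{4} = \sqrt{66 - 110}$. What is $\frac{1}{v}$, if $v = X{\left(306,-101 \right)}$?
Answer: $\frac{i \sqrt{11}}{88} \approx 0.037689 i$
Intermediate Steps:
$X{\left(L,G \right)} = - 8 i \sqrt{11}$ ($X{\left(L,G \right)} = - 4 \sqrt{66 - 110} = - 4 \sqrt{-44} = - 4 \cdot 2 i \sqrt{11} = - 8 i \sqrt{11}$)
$v = - 8 i \sqrt{11} \approx - 26.533 i$
$\frac{1}{v} = \frac{1}{\left(-8\right) i \sqrt{11}} = \frac{i \sqrt{11}}{88}$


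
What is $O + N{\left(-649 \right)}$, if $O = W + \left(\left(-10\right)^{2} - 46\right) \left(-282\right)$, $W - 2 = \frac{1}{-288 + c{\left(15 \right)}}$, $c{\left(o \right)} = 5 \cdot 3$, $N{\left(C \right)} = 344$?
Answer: $- \frac{4062787}{273} \approx -14882.0$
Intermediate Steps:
$c{\left(o \right)} = 15$
$W = \frac{545}{273}$ ($W = 2 + \frac{1}{-288 + 15} = 2 + \frac{1}{-273} = 2 - \frac{1}{273} = \frac{545}{273} \approx 1.9963$)
$O = - \frac{4156699}{273}$ ($O = \frac{545}{273} + \left(\left(-10\right)^{2} - 46\right) \left(-282\right) = \frac{545}{273} + \left(100 - 46\right) \left(-282\right) = \frac{545}{273} + 54 \left(-282\right) = \frac{545}{273} - 15228 = - \frac{4156699}{273} \approx -15226.0$)
$O + N{\left(-649 \right)} = - \frac{4156699}{273} + 344 = - \frac{4062787}{273}$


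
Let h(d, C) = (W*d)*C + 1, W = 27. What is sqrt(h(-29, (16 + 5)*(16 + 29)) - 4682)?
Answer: 2*I*sqrt(186154) ≈ 862.91*I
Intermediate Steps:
h(d, C) = 1 + 27*C*d (h(d, C) = (27*d)*C + 1 = 27*C*d + 1 = 1 + 27*C*d)
sqrt(h(-29, (16 + 5)*(16 + 29)) - 4682) = sqrt((1 + 27*((16 + 5)*(16 + 29))*(-29)) - 4682) = sqrt((1 + 27*(21*45)*(-29)) - 4682) = sqrt((1 + 27*945*(-29)) - 4682) = sqrt((1 - 739935) - 4682) = sqrt(-739934 - 4682) = sqrt(-744616) = 2*I*sqrt(186154)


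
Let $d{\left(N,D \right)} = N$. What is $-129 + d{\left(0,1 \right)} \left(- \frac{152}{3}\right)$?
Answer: $-129$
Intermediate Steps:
$-129 + d{\left(0,1 \right)} \left(- \frac{152}{3}\right) = -129 + 0 \left(- \frac{152}{3}\right) = -129 + 0 = -129$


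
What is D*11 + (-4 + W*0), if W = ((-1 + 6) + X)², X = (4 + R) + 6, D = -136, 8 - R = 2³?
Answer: -1500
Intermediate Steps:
R = 0 (R = 8 - 1*2³ = 8 - 1*8 = 8 - 8 = 0)
X = 10 (X = (4 + 0) + 6 = 4 + 6 = 10)
W = 225 (W = ((-1 + 6) + 10)² = (5 + 10)² = 15² = 225)
D*11 + (-4 + W*0) = -136*11 + (-4 + 225*0) = -1496 + (-4 + 0) = -1496 - 4 = -1500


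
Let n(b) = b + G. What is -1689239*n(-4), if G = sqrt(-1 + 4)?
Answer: 6756956 - 1689239*sqrt(3) ≈ 3.8311e+6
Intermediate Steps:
G = sqrt(3) ≈ 1.7320
n(b) = b + sqrt(3)
-1689239*n(-4) = -1689239*(-4 + sqrt(3)) = 6756956 - 1689239*sqrt(3)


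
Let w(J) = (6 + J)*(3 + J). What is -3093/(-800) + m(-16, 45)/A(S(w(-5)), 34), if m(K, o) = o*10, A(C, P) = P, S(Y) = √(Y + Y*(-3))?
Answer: 232581/13600 ≈ 17.102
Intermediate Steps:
w(J) = (3 + J)*(6 + J)
S(Y) = √2*√(-Y) (S(Y) = √(Y - 3*Y) = √(-2*Y) = √2*√(-Y))
m(K, o) = 10*o
-3093/(-800) + m(-16, 45)/A(S(w(-5)), 34) = -3093/(-800) + (10*45)/34 = -3093*(-1/800) + 450*(1/34) = 3093/800 + 225/17 = 232581/13600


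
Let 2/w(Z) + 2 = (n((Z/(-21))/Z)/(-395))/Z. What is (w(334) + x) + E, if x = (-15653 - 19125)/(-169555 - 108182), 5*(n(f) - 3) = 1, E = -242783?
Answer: -2471154546407658/10178412997 ≈ -2.4278e+5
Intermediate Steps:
n(f) = 16/5 (n(f) = 3 + (⅕)*1 = 3 + ⅕ = 16/5)
w(Z) = 2/(-2 - 16/(1975*Z)) (w(Z) = 2/(-2 + ((16/5)/(-395))/Z) = 2/(-2 + ((16/5)*(-1/395))/Z) = 2/(-2 - 16/(1975*Z)))
x = 34778/277737 (x = -34778/(-277737) = -34778*(-1/277737) = 34778/277737 ≈ 0.12522)
(w(334) + x) + E = (-1975*334/(8 + 1975*334) + 34778/277737) - 242783 = (-1975*334/(8 + 659650) + 34778/277737) - 242783 = (-1975*334/659658 + 34778/277737) - 242783 = (-1975*334*1/659658 + 34778/277737) - 242783 = (-329825/329829 + 34778/277737) - 242783 = -8903757007/10178412997 - 242783 = -2471154546407658/10178412997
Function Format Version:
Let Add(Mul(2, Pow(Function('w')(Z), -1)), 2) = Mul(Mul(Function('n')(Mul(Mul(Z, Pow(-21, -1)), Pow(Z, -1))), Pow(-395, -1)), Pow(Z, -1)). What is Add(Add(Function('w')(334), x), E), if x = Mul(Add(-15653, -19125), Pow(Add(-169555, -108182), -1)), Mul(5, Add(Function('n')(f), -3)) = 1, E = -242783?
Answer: Rational(-2471154546407658, 10178412997) ≈ -2.4278e+5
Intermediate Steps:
Function('n')(f) = Rational(16, 5) (Function('n')(f) = Add(3, Mul(Rational(1, 5), 1)) = Add(3, Rational(1, 5)) = Rational(16, 5))
Function('w')(Z) = Mul(2, Pow(Add(-2, Mul(Rational(-16, 1975), Pow(Z, -1))), -1)) (Function('w')(Z) = Mul(2, Pow(Add(-2, Mul(Mul(Rational(16, 5), Pow(-395, -1)), Pow(Z, -1))), -1)) = Mul(2, Pow(Add(-2, Mul(Mul(Rational(16, 5), Rational(-1, 395)), Pow(Z, -1))), -1)) = Mul(2, Pow(Add(-2, Mul(Rational(-16, 1975), Pow(Z, -1))), -1)))
x = Rational(34778, 277737) (x = Mul(-34778, Pow(-277737, -1)) = Mul(-34778, Rational(-1, 277737)) = Rational(34778, 277737) ≈ 0.12522)
Add(Add(Function('w')(334), x), E) = Add(Add(Mul(-1975, 334, Pow(Add(8, Mul(1975, 334)), -1)), Rational(34778, 277737)), -242783) = Add(Add(Mul(-1975, 334, Pow(Add(8, 659650), -1)), Rational(34778, 277737)), -242783) = Add(Add(Mul(-1975, 334, Pow(659658, -1)), Rational(34778, 277737)), -242783) = Add(Add(Mul(-1975, 334, Rational(1, 659658)), Rational(34778, 277737)), -242783) = Add(Add(Rational(-329825, 329829), Rational(34778, 277737)), -242783) = Add(Rational(-8903757007, 10178412997), -242783) = Rational(-2471154546407658, 10178412997)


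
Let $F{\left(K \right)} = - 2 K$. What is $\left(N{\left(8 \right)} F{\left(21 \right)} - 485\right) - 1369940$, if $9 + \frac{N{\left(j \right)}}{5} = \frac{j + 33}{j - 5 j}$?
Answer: $- \frac{21892255}{16} \approx -1.3683 \cdot 10^{6}$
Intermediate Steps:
$N{\left(j \right)} = -45 - \frac{5 \left(33 + j\right)}{4 j}$ ($N{\left(j \right)} = -45 + 5 \frac{j + 33}{j - 5 j} = -45 + 5 \frac{33 + j}{\left(-4\right) j} = -45 + 5 \left(33 + j\right) \left(- \frac{1}{4 j}\right) = -45 + 5 \left(- \frac{33 + j}{4 j}\right) = -45 - \frac{5 \left(33 + j\right)}{4 j}$)
$\left(N{\left(8 \right)} F{\left(21 \right)} - 485\right) - 1369940 = \left(\frac{5 \left(-33 - 296\right)}{4 \cdot 8} \left(\left(-2\right) 21\right) - 485\right) - 1369940 = \left(\frac{5}{4} \cdot \frac{1}{8} \left(-33 - 296\right) \left(-42\right) - 485\right) - 1369940 = \left(\frac{5}{4} \cdot \frac{1}{8} \left(-329\right) \left(-42\right) - 485\right) - 1369940 = \left(\left(- \frac{1645}{32}\right) \left(-42\right) - 485\right) - 1369940 = \left(\frac{34545}{16} - 485\right) - 1369940 = \frac{26785}{16} - 1369940 = - \frac{21892255}{16}$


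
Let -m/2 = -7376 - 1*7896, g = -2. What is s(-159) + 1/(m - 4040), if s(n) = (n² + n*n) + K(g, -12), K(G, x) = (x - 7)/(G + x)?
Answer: 9380918531/185528 ≈ 50563.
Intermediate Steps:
m = 30544 (m = -2*(-7376 - 1*7896) = -2*(-7376 - 7896) = -2*(-15272) = 30544)
K(G, x) = (-7 + x)/(G + x)
s(n) = 19/14 + 2*n² (s(n) = (n² + n*n) + (-7 - 12)/(-2 - 12) = (n² + n²) - 19/(-14) = 2*n² - 1/14*(-19) = 2*n² + 19/14 = 19/14 + 2*n²)
s(-159) + 1/(m - 4040) = (19/14 + 2*(-159)²) + 1/(30544 - 4040) = (19/14 + 2*25281) + 1/26504 = (19/14 + 50562) + 1/26504 = 707887/14 + 1/26504 = 9380918531/185528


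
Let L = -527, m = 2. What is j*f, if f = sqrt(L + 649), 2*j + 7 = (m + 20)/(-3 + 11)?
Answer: -17*sqrt(122)/8 ≈ -23.471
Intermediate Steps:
j = -17/8 (j = -7/2 + ((2 + 20)/(-3 + 11))/2 = -7/2 + (22/8)/2 = -7/2 + (22*(1/8))/2 = -7/2 + (1/2)*(11/4) = -7/2 + 11/8 = -17/8 ≈ -2.1250)
f = sqrt(122) (f = sqrt(-527 + 649) = sqrt(122) ≈ 11.045)
j*f = -17*sqrt(122)/8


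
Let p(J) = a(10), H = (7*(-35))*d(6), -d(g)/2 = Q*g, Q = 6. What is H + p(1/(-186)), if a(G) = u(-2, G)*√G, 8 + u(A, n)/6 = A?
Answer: 17640 - 60*√10 ≈ 17450.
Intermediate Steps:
u(A, n) = -48 + 6*A
d(g) = -12*g
a(G) = -60*√G (a(G) = (-48 + 6*(-2))*√G = (-48 - 12)*√G = -60*√G)
H = 17640 (H = (7*(-35))*(-12*6) = -245*(-72) = 17640)
p(J) = -60*√10
H + p(1/(-186)) = 17640 - 60*√10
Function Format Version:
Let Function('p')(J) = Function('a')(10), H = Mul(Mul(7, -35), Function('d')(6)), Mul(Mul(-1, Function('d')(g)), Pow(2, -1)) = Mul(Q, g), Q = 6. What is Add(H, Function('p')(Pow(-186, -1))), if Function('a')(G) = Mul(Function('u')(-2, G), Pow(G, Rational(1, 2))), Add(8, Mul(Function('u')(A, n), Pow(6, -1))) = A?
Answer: Add(17640, Mul(-60, Pow(10, Rational(1, 2)))) ≈ 17450.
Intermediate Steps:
Function('u')(A, n) = Add(-48, Mul(6, A))
Function('d')(g) = Mul(-12, g) (Function('d')(g) = Mul(-2, Mul(6, g)) = Mul(-12, g))
Function('a')(G) = Mul(-60, Pow(G, Rational(1, 2))) (Function('a')(G) = Mul(Add(-48, Mul(6, -2)), Pow(G, Rational(1, 2))) = Mul(Add(-48, -12), Pow(G, Rational(1, 2))) = Mul(-60, Pow(G, Rational(1, 2))))
H = 17640 (H = Mul(Mul(7, -35), Mul(-12, 6)) = Mul(-245, -72) = 17640)
Function('p')(J) = Mul(-60, Pow(10, Rational(1, 2)))
Add(H, Function('p')(Pow(-186, -1))) = Add(17640, Mul(-60, Pow(10, Rational(1, 2))))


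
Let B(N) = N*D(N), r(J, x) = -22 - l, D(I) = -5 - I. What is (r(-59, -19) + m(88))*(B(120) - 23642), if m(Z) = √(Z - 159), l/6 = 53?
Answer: 13138280 - 38642*I*√71 ≈ 1.3138e+7 - 3.256e+5*I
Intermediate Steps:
l = 318 (l = 6*53 = 318)
r(J, x) = -340 (r(J, x) = -22 - 1*318 = -22 - 318 = -340)
B(N) = N*(-5 - N)
m(Z) = √(-159 + Z)
(r(-59, -19) + m(88))*(B(120) - 23642) = (-340 + √(-159 + 88))*(-1*120*(5 + 120) - 23642) = (-340 + √(-71))*(-1*120*125 - 23642) = (-340 + I*√71)*(-15000 - 23642) = (-340 + I*√71)*(-38642) = 13138280 - 38642*I*√71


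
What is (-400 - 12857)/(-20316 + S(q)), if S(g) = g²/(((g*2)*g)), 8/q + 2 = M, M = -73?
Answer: 26514/40631 ≈ 0.65256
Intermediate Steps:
q = -8/75 (q = 8/(-2 - 73) = 8/(-75) = 8*(-1/75) = -8/75 ≈ -0.10667)
S(g) = ½ (S(g) = g²/(((2*g)*g)) = g²/((2*g²)) = g²*(1/(2*g²)) = ½)
(-400 - 12857)/(-20316 + S(q)) = (-400 - 12857)/(-20316 + ½) = -13257/(-40631/2) = -13257*(-2/40631) = 26514/40631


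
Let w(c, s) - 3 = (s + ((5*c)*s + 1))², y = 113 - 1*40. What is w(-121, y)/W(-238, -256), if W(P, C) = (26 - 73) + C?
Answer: -648005428/101 ≈ -6.4159e+6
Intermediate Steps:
W(P, C) = -47 + C
y = 73 (y = 113 - 40 = 73)
w(c, s) = 3 + (1 + s + 5*c*s)² (w(c, s) = 3 + (s + ((5*c)*s + 1))² = 3 + (s + (5*c*s + 1))² = 3 + (s + (1 + 5*c*s))² = 3 + (1 + s + 5*c*s)²)
w(-121, y)/W(-238, -256) = (3 + (1 + 73 + 5*(-121)*73)²)/(-47 - 256) = (3 + (1 + 73 - 44165)²)/(-303) = (3 + (-44091)²)*(-1/303) = (3 + 1944016281)*(-1/303) = 1944016284*(-1/303) = -648005428/101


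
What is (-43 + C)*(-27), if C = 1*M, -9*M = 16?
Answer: 1209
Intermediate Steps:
M = -16/9 (M = -⅑*16 = -16/9 ≈ -1.7778)
C = -16/9 (C = 1*(-16/9) = -16/9 ≈ -1.7778)
(-43 + C)*(-27) = (-43 - 16/9)*(-27) = -403/9*(-27) = 1209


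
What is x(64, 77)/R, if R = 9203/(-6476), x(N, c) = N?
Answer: -414464/9203 ≈ -45.036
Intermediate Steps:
R = -9203/6476 (R = 9203*(-1/6476) = -9203/6476 ≈ -1.4211)
x(64, 77)/R = 64/(-9203/6476) = 64*(-6476/9203) = -414464/9203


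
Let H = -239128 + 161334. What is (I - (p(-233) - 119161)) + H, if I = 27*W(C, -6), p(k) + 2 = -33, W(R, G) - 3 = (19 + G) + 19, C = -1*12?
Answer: 42347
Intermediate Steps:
C = -12
W(R, G) = 41 + G (W(R, G) = 3 + ((19 + G) + 19) = 3 + (38 + G) = 41 + G)
p(k) = -35 (p(k) = -2 - 33 = -35)
H = -77794
I = 945 (I = 27*(41 - 6) = 27*35 = 945)
(I - (p(-233) - 119161)) + H = (945 - (-35 - 119161)) - 77794 = (945 - 1*(-119196)) - 77794 = (945 + 119196) - 77794 = 120141 - 77794 = 42347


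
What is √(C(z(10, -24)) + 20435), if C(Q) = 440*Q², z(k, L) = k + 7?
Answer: √147595 ≈ 384.18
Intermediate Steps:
z(k, L) = 7 + k
√(C(z(10, -24)) + 20435) = √(440*(7 + 10)² + 20435) = √(440*17² + 20435) = √(440*289 + 20435) = √(127160 + 20435) = √147595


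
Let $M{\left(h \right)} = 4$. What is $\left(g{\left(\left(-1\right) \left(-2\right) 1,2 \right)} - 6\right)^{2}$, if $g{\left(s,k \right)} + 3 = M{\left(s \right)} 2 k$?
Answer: $49$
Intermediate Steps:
$g{\left(s,k \right)} = -3 + 8 k$ ($g{\left(s,k \right)} = -3 + 4 \cdot 2 k = -3 + 8 k$)
$\left(g{\left(\left(-1\right) \left(-2\right) 1,2 \right)} - 6\right)^{2} = \left(\left(-3 + 8 \cdot 2\right) - 6\right)^{2} = \left(\left(-3 + 16\right) - 6\right)^{2} = \left(13 - 6\right)^{2} = 7^{2} = 49$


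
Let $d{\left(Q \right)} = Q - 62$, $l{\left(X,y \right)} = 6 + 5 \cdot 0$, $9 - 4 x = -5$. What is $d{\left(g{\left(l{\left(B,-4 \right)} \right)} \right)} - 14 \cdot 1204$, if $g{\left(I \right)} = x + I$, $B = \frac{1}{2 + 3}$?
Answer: $- \frac{33817}{2} \approx -16909.0$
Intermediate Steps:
$x = \frac{7}{2}$ ($x = \frac{9}{4} - - \frac{5}{4} = \frac{9}{4} + \frac{5}{4} = \frac{7}{2} \approx 3.5$)
$B = \frac{1}{5} \approx 0.2$
$l{\left(X,y \right)} = 6$ ($l{\left(X,y \right)} = 6 + 0 = 6$)
$g{\left(I \right)} = \frac{7}{2} + I$
$d{\left(Q \right)} = -62 + Q$ ($d{\left(Q \right)} = Q - 62 = -62 + Q$)
$d{\left(g{\left(l{\left(B,-4 \right)} \right)} \right)} - 14 \cdot 1204 = \left(-62 + \left(\frac{7}{2} + 6\right)\right) - 14 \cdot 1204 = \left(-62 + \frac{19}{2}\right) - 16856 = - \frac{105}{2} - 16856 = - \frac{33817}{2}$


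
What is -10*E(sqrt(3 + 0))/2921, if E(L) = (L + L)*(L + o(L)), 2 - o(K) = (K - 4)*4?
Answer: 180/2921 - 360*sqrt(3)/2921 ≈ -0.15184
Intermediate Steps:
o(K) = 18 - 4*K (o(K) = 2 - (K - 4)*4 = 2 - (-4 + K)*4 = 2 - (-16 + 4*K) = 2 + (16 - 4*K) = 18 - 4*K)
E(L) = 2*L*(18 - 3*L) (E(L) = (L + L)*(L + (18 - 4*L)) = (2*L)*(18 - 3*L) = 2*L*(18 - 3*L))
-10*E(sqrt(3 + 0))/2921 = -60*sqrt(3 + 0)*(6 - sqrt(3 + 0))/2921 = -60*sqrt(3)*(6 - sqrt(3))*(1/2921) = -60*sqrt(3)*(6 - sqrt(3))/2921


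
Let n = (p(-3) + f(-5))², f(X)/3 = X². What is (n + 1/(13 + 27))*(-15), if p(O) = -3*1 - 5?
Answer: -538683/8 ≈ -67335.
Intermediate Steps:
f(X) = 3*X²
p(O) = -8 (p(O) = -3 - 5 = -8)
n = 4489 (n = (-8 + 3*(-5)²)² = (-8 + 3*25)² = (-8 + 75)² = 67² = 4489)
(n + 1/(13 + 27))*(-15) = (4489 + 1/(13 + 27))*(-15) = (4489 + 1/40)*(-15) = (179561/40)*(-15) = -538683/8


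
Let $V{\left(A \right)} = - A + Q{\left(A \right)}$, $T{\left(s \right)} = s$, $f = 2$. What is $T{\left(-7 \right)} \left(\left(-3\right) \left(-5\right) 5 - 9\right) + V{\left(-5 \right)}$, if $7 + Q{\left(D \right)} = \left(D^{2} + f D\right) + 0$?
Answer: $-449$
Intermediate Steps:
$Q{\left(D \right)} = -7 + D^{2} + 2 D$ ($Q{\left(D \right)} = -7 + \left(\left(D^{2} + 2 D\right) + 0\right) = -7 + \left(D^{2} + 2 D\right) = -7 + D^{2} + 2 D$)
$V{\left(A \right)} = -7 + A + A^{2}$ ($V{\left(A \right)} = - A + \left(-7 + A^{2} + 2 A\right) = -7 + A + A^{2}$)
$T{\left(-7 \right)} \left(\left(-3\right) \left(-5\right) 5 - 9\right) + V{\left(-5 \right)} = - 7 \left(\left(-3\right) \left(-5\right) 5 - 9\right) - \left(12 - 25\right) = - 7 \left(15 \cdot 5 - 9\right) - -13 = - 7 \left(75 - 9\right) + 13 = \left(-7\right) 66 + 13 = -462 + 13 = -449$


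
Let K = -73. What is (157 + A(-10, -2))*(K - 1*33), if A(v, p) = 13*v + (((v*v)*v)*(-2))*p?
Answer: 421138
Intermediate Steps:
A(v, p) = 13*v - 2*p*v³ (A(v, p) = 13*v + ((v²*v)*(-2))*p = 13*v + (v³*(-2))*p = 13*v + (-2*v³)*p = 13*v - 2*p*v³)
(157 + A(-10, -2))*(K - 1*33) = (157 - 10*(13 - 2*(-2)*(-10)²))*(-73 - 1*33) = (157 - 10*(13 - 2*(-2)*100))*(-73 - 33) = (157 - 10*(13 + 400))*(-106) = (157 - 10*413)*(-106) = (157 - 4130)*(-106) = -3973*(-106) = 421138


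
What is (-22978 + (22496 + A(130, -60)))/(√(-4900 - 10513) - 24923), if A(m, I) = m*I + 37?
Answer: 205490135/621171342 + 8245*I*√15413/621171342 ≈ 0.33081 + 0.0016479*I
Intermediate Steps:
A(m, I) = 37 + I*m (A(m, I) = I*m + 37 = 37 + I*m)
(-22978 + (22496 + A(130, -60)))/(√(-4900 - 10513) - 24923) = (-22978 + (22496 + (37 - 60*130)))/(√(-4900 - 10513) - 24923) = (-22978 + (22496 + (37 - 7800)))/(√(-15413) - 24923) = (-22978 + (22496 - 7763))/(I*√15413 - 24923) = (-22978 + 14733)/(-24923 + I*√15413) = -8245/(-24923 + I*√15413)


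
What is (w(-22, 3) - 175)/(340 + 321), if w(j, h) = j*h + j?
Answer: -263/661 ≈ -0.39788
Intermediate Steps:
w(j, h) = j + h*j (w(j, h) = h*j + j = j + h*j)
(w(-22, 3) - 175)/(340 + 321) = (-22*(1 + 3) - 175)/(340 + 321) = (-22*4 - 175)/661 = (-88 - 175)*(1/661) = -263*1/661 = -263/661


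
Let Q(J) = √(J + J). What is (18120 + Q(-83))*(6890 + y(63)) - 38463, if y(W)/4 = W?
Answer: 129374577 + 7142*I*√166 ≈ 1.2937e+8 + 92018.0*I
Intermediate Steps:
y(W) = 4*W
Q(J) = √2*√J (Q(J) = √(2*J) = √2*√J)
(18120 + Q(-83))*(6890 + y(63)) - 38463 = (18120 + √2*√(-83))*(6890 + 4*63) - 38463 = (18120 + √2*(I*√83))*(6890 + 252) - 38463 = (18120 + I*√166)*7142 - 38463 = (129413040 + 7142*I*√166) - 38463 = 129374577 + 7142*I*√166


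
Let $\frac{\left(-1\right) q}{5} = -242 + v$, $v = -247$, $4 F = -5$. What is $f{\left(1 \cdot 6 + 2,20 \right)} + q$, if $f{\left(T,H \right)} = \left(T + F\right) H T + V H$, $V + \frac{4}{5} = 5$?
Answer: $3609$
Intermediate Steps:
$F = - \frac{5}{4}$ ($F = \frac{1}{4} \left(-5\right) = - \frac{5}{4} \approx -1.25$)
$V = \frac{21}{5}$ ($V = - \frac{4}{5} + 5 = \frac{21}{5} \approx 4.2$)
$q = 2445$ ($q = - 5 \left(-242 - 247\right) = \left(-5\right) \left(-489\right) = 2445$)
$f{\left(T,H \right)} = \frac{21 H}{5} + H T \left(- \frac{5}{4} + T\right)$ ($f{\left(T,H \right)} = \left(T - \frac{5}{4}\right) H T + \frac{21 H}{5} = \left(- \frac{5}{4} + T\right) H T + \frac{21 H}{5} = H \left(- \frac{5}{4} + T\right) T + \frac{21 H}{5} = H T \left(- \frac{5}{4} + T\right) + \frac{21 H}{5} = \frac{21 H}{5} + H T \left(- \frac{5}{4} + T\right)$)
$f{\left(1 \cdot 6 + 2,20 \right)} + q = \frac{1}{20} \cdot 20 \left(84 - 25 \left(1 \cdot 6 + 2\right) + 20 \left(1 \cdot 6 + 2\right)^{2}\right) + 2445 = \frac{1}{20} \cdot 20 \left(84 - 25 \left(6 + 2\right) + 20 \left(6 + 2\right)^{2}\right) + 2445 = \frac{1}{20} \cdot 20 \left(84 - 200 + 20 \cdot 8^{2}\right) + 2445 = \frac{1}{20} \cdot 20 \left(84 - 200 + 20 \cdot 64\right) + 2445 = \frac{1}{20} \cdot 20 \left(84 - 200 + 1280\right) + 2445 = \frac{1}{20} \cdot 20 \cdot 1164 + 2445 = 1164 + 2445 = 3609$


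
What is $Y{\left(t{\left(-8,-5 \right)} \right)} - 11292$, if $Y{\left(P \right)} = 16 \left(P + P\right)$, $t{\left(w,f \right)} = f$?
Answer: $-11452$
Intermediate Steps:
$Y{\left(P \right)} = 32 P$ ($Y{\left(P \right)} = 16 \cdot 2 P = 32 P$)
$Y{\left(t{\left(-8,-5 \right)} \right)} - 11292 = 32 \left(-5\right) - 11292 = -160 - 11292 = -11452$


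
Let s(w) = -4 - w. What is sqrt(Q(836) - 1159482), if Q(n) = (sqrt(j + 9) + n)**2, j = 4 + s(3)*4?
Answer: sqrt(-460601 + 1672*I*sqrt(15)) ≈ 4.771 + 678.69*I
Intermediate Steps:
j = -24 (j = 4 + (-4 - 1*3)*4 = 4 + (-4 - 3)*4 = 4 - 7*4 = 4 - 28 = -24)
Q(n) = (n + I*sqrt(15))**2 (Q(n) = (sqrt(-24 + 9) + n)**2 = (sqrt(-15) + n)**2 = (I*sqrt(15) + n)**2 = (n + I*sqrt(15))**2)
sqrt(Q(836) - 1159482) = sqrt((836 + I*sqrt(15))**2 - 1159482) = sqrt(-1159482 + (836 + I*sqrt(15))**2)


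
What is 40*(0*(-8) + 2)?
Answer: 80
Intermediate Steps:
40*(0*(-8) + 2) = 40*(0 + 2) = 40*2 = 80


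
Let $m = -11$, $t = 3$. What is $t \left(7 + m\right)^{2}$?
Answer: $48$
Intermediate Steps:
$t \left(7 + m\right)^{2} = 3 \left(7 - 11\right)^{2} = 3 \left(-4\right)^{2} = 3 \cdot 16 = 48$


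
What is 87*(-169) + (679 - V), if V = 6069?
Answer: -20093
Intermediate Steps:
87*(-169) + (679 - V) = 87*(-169) + (679 - 1*6069) = -14703 + (679 - 6069) = -14703 - 5390 = -20093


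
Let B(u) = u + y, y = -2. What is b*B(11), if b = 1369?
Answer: 12321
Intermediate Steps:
B(u) = -2 + u (B(u) = u - 2 = -2 + u)
b*B(11) = 1369*(-2 + 11) = 1369*9 = 12321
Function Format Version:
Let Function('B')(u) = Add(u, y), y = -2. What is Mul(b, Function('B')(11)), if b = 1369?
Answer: 12321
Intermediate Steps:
Function('B')(u) = Add(-2, u) (Function('B')(u) = Add(u, -2) = Add(-2, u))
Mul(b, Function('B')(11)) = Mul(1369, Add(-2, 11)) = Mul(1369, 9) = 12321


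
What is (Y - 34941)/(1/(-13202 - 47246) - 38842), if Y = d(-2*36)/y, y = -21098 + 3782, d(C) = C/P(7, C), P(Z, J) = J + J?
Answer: 9143339643428/10164150948393 ≈ 0.89957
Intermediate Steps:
P(Z, J) = 2*J
d(C) = ½ (d(C) = C/((2*C)) = C*(1/(2*C)) = ½)
y = -17316
Y = -1/34632 (Y = (½)/(-17316) = (½)*(-1/17316) = -1/34632 ≈ -2.8875e-5)
(Y - 34941)/(1/(-13202 - 47246) - 38842) = (-1/34632 - 34941)/(1/(-13202 - 47246) - 38842) = -1210076713/(34632*(1/(-60448) - 38842)) = -1210076713/(34632*(-1/60448 - 38842)) = -1210076713/(34632*(-2347921217/60448)) = -1210076713/34632*(-60448/2347921217) = 9143339643428/10164150948393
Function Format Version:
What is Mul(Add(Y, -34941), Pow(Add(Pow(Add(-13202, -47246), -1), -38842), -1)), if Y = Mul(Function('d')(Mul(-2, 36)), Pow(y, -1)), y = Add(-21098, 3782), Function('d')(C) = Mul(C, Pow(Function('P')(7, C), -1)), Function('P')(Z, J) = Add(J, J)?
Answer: Rational(9143339643428, 10164150948393) ≈ 0.89957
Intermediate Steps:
Function('P')(Z, J) = Mul(2, J)
Function('d')(C) = Rational(1, 2) (Function('d')(C) = Mul(C, Pow(Mul(2, C), -1)) = Mul(C, Mul(Rational(1, 2), Pow(C, -1))) = Rational(1, 2))
y = -17316
Y = Rational(-1, 34632) (Y = Mul(Rational(1, 2), Pow(-17316, -1)) = Mul(Rational(1, 2), Rational(-1, 17316)) = Rational(-1, 34632) ≈ -2.8875e-5)
Mul(Add(Y, -34941), Pow(Add(Pow(Add(-13202, -47246), -1), -38842), -1)) = Mul(Add(Rational(-1, 34632), -34941), Pow(Add(Pow(Add(-13202, -47246), -1), -38842), -1)) = Mul(Rational(-1210076713, 34632), Pow(Add(Pow(-60448, -1), -38842), -1)) = Mul(Rational(-1210076713, 34632), Pow(Add(Rational(-1, 60448), -38842), -1)) = Mul(Rational(-1210076713, 34632), Pow(Rational(-2347921217, 60448), -1)) = Mul(Rational(-1210076713, 34632), Rational(-60448, 2347921217)) = Rational(9143339643428, 10164150948393)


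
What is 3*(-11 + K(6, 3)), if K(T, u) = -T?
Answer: -51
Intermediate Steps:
3*(-11 + K(6, 3)) = 3*(-11 - 1*6) = 3*(-11 - 6) = 3*(-17) = -51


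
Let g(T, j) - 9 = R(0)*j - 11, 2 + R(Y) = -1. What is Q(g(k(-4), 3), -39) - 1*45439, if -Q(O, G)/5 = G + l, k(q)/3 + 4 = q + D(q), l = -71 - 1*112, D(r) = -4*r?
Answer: -44329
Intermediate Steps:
R(Y) = -3 (R(Y) = -2 - 1 = -3)
l = -183 (l = -71 - 112 = -183)
k(q) = -12 - 9*q (k(q) = -12 + 3*(q - 4*q) = -12 + 3*(-3*q) = -12 - 9*q)
g(T, j) = -2 - 3*j (g(T, j) = 9 + (-3*j - 11) = 9 + (-11 - 3*j) = -2 - 3*j)
Q(O, G) = 915 - 5*G (Q(O, G) = -5*(G - 183) = -5*(-183 + G) = 915 - 5*G)
Q(g(k(-4), 3), -39) - 1*45439 = (915 - 5*(-39)) - 1*45439 = (915 + 195) - 45439 = 1110 - 45439 = -44329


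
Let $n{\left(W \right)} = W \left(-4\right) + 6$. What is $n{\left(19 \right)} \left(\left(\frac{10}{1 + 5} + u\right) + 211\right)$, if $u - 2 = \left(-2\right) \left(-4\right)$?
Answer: $- \frac{46760}{3} \approx -15587.0$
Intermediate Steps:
$u = 10$ ($u = 2 - -8 = 2 + 8 = 10$)
$n{\left(W \right)} = 6 - 4 W$ ($n{\left(W \right)} = - 4 W + 6 = 6 - 4 W$)
$n{\left(19 \right)} \left(\left(\frac{10}{1 + 5} + u\right) + 211\right) = \left(6 - 76\right) \left(\left(\frac{10}{1 + 5} + 10\right) + 211\right) = \left(6 - 76\right) \left(\left(\frac{10}{6} + 10\right) + 211\right) = - 70 \left(\left(10 \cdot \frac{1}{6} + 10\right) + 211\right) = - 70 \left(\left(\frac{5}{3} + 10\right) + 211\right) = - 70 \left(\frac{35}{3} + 211\right) = \left(-70\right) \frac{668}{3} = - \frac{46760}{3}$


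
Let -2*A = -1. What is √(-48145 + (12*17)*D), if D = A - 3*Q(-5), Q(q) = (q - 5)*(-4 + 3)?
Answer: I*√54163 ≈ 232.73*I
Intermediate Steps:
A = ½ (A = -½*(-1) = ½ ≈ 0.50000)
Q(q) = 5 - q (Q(q) = (-5 + q)*(-1) = 5 - q)
D = -59/2 (D = ½ - 3*(5 - 1*(-5)) = ½ - 3*(5 + 5) = ½ - 3*10 = ½ - 30 = -59/2 ≈ -29.500)
√(-48145 + (12*17)*D) = √(-48145 + (12*17)*(-59/2)) = √(-48145 + 204*(-59/2)) = √(-48145 - 6018) = √(-54163) = I*√54163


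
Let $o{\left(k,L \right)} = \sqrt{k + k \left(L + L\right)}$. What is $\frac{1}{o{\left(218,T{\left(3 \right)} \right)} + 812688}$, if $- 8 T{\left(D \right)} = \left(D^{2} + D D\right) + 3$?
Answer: $\frac{1625376}{1320923572541} - \frac{i \sqrt{3706}}{1320923572541} \approx 1.2305 \cdot 10^{-6} - 4.6087 \cdot 10^{-11} i$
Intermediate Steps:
$T{\left(D \right)} = - \frac{3}{8} - \frac{D^{2}}{4}$ ($T{\left(D \right)} = - \frac{\left(D^{2} + D D\right) + 3}{8} = - \frac{\left(D^{2} + D^{2}\right) + 3}{8} = - \frac{2 D^{2} + 3}{8} = - \frac{3 + 2 D^{2}}{8} = - \frac{3}{8} - \frac{D^{2}}{4}$)
$o{\left(k,L \right)} = \sqrt{k + 2 L k}$ ($o{\left(k,L \right)} = \sqrt{k + k 2 L} = \sqrt{k + 2 L k}$)
$\frac{1}{o{\left(218,T{\left(3 \right)} \right)} + 812688} = \frac{1}{\sqrt{218 \left(1 + 2 \left(- \frac{3}{8} - \frac{3^{2}}{4}\right)\right)} + 812688} = \frac{1}{\sqrt{218 \left(1 + 2 \left(- \frac{3}{8} - \frac{9}{4}\right)\right)} + 812688} = \frac{1}{\sqrt{218 \left(1 + 2 \left(- \frac{21}{8}\right)\right)} + 812688} = \frac{1}{\sqrt{218 \left(1 - \frac{21}{4}\right)} + 812688} = \frac{1}{\sqrt{218 \left(- \frac{17}{4}\right)} + 812688} = \frac{1}{\sqrt{- \frac{1853}{2}} + 812688} = \frac{1}{\frac{i \sqrt{3706}}{2} + 812688} = \frac{1}{812688 + \frac{i \sqrt{3706}}{2}}$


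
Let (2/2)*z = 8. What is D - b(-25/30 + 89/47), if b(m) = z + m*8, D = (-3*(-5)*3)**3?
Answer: 12846301/141 ≈ 91109.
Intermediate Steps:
D = 91125 (D = (15*3)**3 = 45**3 = 91125)
z = 8
b(m) = 8 + 8*m (b(m) = 8 + m*8 = 8 + 8*m)
D - b(-25/30 + 89/47) = 91125 - (8 + 8*(-25/30 + 89/47)) = 91125 - (8 + 8*(-25*1/30 + 89*(1/47))) = 91125 - (8 + 8*(-5/6 + 89/47)) = 91125 - (8 + 8*(299/282)) = 91125 - (8 + 1196/141) = 91125 - 1*2324/141 = 91125 - 2324/141 = 12846301/141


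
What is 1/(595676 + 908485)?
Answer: 1/1504161 ≈ 6.6482e-7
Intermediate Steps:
1/(595676 + 908485) = 1/1504161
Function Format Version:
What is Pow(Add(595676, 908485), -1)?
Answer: Rational(1, 1504161) ≈ 6.6482e-7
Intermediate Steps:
Pow(Add(595676, 908485), -1) = Pow(1504161, -1) = Rational(1, 1504161)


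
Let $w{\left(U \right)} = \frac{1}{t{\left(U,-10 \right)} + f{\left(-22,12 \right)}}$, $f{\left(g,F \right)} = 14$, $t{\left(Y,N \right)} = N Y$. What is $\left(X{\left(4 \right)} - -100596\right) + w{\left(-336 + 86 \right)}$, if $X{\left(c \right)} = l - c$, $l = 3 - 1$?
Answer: $\frac{252893317}{2514} \approx 1.0059 \cdot 10^{5}$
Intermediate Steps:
$l = 2$ ($l = 3 - 1 = 2$)
$X{\left(c \right)} = 2 - c$
$w{\left(U \right)} = \frac{1}{14 - 10 U}$ ($w{\left(U \right)} = \frac{1}{- 10 U + 14} = \frac{1}{14 - 10 U}$)
$\left(X{\left(4 \right)} - -100596\right) + w{\left(-336 + 86 \right)} = \left(\left(2 - 4\right) - -100596\right) - \frac{1}{-14 + 10 \left(-336 + 86\right)} = \left(\left(2 - 4\right) + 100596\right) - \frac{1}{-14 + 10 \left(-250\right)} = \left(-2 + 100596\right) - \frac{1}{-14 - 2500} = 100594 - \frac{1}{-2514} = 100594 - - \frac{1}{2514} = 100594 + \frac{1}{2514} = \frac{252893317}{2514}$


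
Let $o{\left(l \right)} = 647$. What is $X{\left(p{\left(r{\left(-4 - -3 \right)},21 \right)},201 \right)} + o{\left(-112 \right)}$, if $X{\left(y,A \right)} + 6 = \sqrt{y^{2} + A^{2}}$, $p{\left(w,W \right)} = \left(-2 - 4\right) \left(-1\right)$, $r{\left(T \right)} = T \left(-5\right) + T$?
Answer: $641 + 3 \sqrt{4493} \approx 842.09$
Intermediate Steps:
$r{\left(T \right)} = - 4 T$ ($r{\left(T \right)} = - 5 T + T = - 4 T$)
$p{\left(w,W \right)} = 6$ ($p{\left(w,W \right)} = \left(-6\right) \left(-1\right) = 6$)
$X{\left(y,A \right)} = -6 + \sqrt{A^{2} + y^{2}}$ ($X{\left(y,A \right)} = -6 + \sqrt{y^{2} + A^{2}} = -6 + \sqrt{A^{2} + y^{2}}$)
$X{\left(p{\left(r{\left(-4 - -3 \right)},21 \right)},201 \right)} + o{\left(-112 \right)} = \left(-6 + \sqrt{201^{2} + 6^{2}}\right) + 647 = \left(-6 + \sqrt{40401 + 36}\right) + 647 = \left(-6 + \sqrt{40437}\right) + 647 = \left(-6 + 3 \sqrt{4493}\right) + 647 = 641 + 3 \sqrt{4493}$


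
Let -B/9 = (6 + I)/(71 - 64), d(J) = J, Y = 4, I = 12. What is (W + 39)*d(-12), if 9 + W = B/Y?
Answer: -2034/7 ≈ -290.57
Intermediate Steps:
B = -162/7 (B = -9*(6 + 12)/(71 - 64) = -162/7 ≈ -23.143)
W = -207/14 (W = -9 - 162/7/4 = -9 - 162/7*1/4 = -9 - 81/14 = -207/14 ≈ -14.786)
(W + 39)*d(-12) = (-207/14 + 39)*(-12) = 339*(-3*4)/14 = (339/14)*(-12) = -2034/7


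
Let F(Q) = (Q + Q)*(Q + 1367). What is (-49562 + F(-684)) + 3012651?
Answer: 2028745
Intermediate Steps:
F(Q) = 2*Q*(1367 + Q) (F(Q) = (2*Q)*(1367 + Q) = 2*Q*(1367 + Q))
(-49562 + F(-684)) + 3012651 = (-49562 + 2*(-684)*(1367 - 684)) + 3012651 = (-49562 + 2*(-684)*683) + 3012651 = (-49562 - 934344) + 3012651 = -983906 + 3012651 = 2028745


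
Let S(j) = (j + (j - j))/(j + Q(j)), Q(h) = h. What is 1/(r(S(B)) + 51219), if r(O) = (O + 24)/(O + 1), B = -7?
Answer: 3/153706 ≈ 1.9518e-5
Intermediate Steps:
S(j) = ½ (S(j) = (j + (j - j))/(j + j) = (j + 0)/((2*j)) = j*(1/(2*j)) = ½)
r(O) = (24 + O)/(1 + O)
1/(r(S(B)) + 51219) = 1/((24 + ½)/(1 + ½) + 51219) = 1/((49/2)/(3/2) + 51219) = 1/((⅔)*(49/2) + 51219) = 1/(49/3 + 51219) = 1/(153706/3) = 3/153706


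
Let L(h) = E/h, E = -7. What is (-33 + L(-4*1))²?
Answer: 15625/16 ≈ 976.56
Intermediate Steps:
L(h) = -7/h
(-33 + L(-4*1))² = (-33 - 7/((-4*1)))² = (-33 - 7/(-4))² = (-33 - 7*(-¼))² = (-33 + 7/4)² = (-125/4)² = 15625/16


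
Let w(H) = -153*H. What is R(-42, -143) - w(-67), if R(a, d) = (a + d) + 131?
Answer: -10305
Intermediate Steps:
R(a, d) = 131 + a + d
R(-42, -143) - w(-67) = (131 - 42 - 143) - (-153)*(-67) = -54 - 1*10251 = -54 - 10251 = -10305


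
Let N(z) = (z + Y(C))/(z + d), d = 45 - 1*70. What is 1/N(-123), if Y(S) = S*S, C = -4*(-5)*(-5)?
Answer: -148/9877 ≈ -0.014984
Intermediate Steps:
C = -100 (C = 20*(-5) = -100)
d = -25 (d = 45 - 70 = -25)
Y(S) = S²
N(z) = (10000 + z)/(-25 + z) (N(z) = (z + (-100)²)/(z - 25) = (z + 10000)/(-25 + z) = (10000 + z)/(-25 + z))
1/N(-123) = 1/((10000 - 123)/(-25 - 123)) = 1/(9877/(-148)) = 1/(-1/148*9877) = 1/(-9877/148) = -148/9877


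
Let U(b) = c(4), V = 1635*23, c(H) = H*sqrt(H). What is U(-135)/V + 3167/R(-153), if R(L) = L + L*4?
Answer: -7939261/1917855 ≈ -4.1397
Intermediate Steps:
c(H) = H**(3/2)
V = 37605
U(b) = 8 (U(b) = 4**(3/2) = 8)
R(L) = 5*L (R(L) = L + 4*L = 5*L)
U(-135)/V + 3167/R(-153) = 8/37605 + 3167/((5*(-153))) = 8*(1/37605) + 3167/(-765) = 8/37605 + 3167*(-1/765) = 8/37605 - 3167/765 = -7939261/1917855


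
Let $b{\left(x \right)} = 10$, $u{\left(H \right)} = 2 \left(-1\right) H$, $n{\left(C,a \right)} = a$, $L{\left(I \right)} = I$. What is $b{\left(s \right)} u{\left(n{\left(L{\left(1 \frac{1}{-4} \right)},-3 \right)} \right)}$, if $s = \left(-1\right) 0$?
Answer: $60$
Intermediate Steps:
$u{\left(H \right)} = - 2 H$
$s = 0$
$b{\left(s \right)} u{\left(n{\left(L{\left(1 \frac{1}{-4} \right)},-3 \right)} \right)} = 10 \left(\left(-2\right) \left(-3\right)\right) = 10 \cdot 6 = 60$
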